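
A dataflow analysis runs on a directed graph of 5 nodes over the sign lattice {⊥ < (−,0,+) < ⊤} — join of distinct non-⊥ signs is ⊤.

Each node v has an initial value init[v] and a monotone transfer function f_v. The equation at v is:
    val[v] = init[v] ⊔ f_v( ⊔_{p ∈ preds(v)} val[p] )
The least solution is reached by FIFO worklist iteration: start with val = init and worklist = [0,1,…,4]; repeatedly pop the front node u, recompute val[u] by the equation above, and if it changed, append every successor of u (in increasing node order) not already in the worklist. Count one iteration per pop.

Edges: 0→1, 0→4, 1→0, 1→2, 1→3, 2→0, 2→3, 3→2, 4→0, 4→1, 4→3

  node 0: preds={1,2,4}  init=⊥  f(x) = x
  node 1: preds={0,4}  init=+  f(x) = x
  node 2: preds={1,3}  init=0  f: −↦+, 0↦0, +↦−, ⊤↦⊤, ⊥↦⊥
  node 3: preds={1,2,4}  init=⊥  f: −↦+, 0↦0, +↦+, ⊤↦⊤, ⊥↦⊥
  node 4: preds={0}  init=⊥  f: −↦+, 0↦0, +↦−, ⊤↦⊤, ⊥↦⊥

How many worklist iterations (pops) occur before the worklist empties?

9

Iteration log — 9 steps:
  step 1. node 0  ⊔preds=⊤  new=⊤  old=⊥  +wl: 
  step 2. node 1  ⊔preds=⊤  new=⊤  old=+  +wl: 0
  step 3. node 2  ⊔preds=⊤  new=⊤  old=0  +wl: 
  step 4. node 3  ⊔preds=⊤  new=⊤  old=⊥  +wl: 2
  step 5. node 4  ⊔preds=⊤  new=⊤  old=⊥  +wl: 1,3
  step 6. node 0  ⊔preds=⊤  new=⊤  stable
  step 7. node 2  ⊔preds=⊤  new=⊤  stable
  step 8. node 1  ⊔preds=⊤  new=⊤  stable
  step 9. node 3  ⊔preds=⊤  new=⊤  stable

Least fixpoint reached:
  node 0: ⊤
  node 1: ⊤
  node 2: ⊤
  node 3: ⊤
  node 4: ⊤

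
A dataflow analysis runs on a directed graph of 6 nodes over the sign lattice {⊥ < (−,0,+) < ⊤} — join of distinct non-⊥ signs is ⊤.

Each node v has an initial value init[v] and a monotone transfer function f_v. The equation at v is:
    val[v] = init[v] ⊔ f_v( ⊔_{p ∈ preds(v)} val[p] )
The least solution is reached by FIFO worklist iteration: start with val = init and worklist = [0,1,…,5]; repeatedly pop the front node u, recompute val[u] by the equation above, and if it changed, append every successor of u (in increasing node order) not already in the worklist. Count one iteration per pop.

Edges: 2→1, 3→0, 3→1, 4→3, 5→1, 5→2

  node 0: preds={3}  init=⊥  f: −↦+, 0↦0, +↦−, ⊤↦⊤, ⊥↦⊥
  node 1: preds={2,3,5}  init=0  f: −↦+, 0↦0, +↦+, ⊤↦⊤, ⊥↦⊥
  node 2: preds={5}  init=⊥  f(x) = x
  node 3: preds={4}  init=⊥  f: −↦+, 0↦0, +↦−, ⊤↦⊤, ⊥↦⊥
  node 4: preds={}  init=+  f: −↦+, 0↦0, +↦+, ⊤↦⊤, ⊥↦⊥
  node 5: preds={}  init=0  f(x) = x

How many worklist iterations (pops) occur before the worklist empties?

8

Worklist (8 pops):
  #1 pop 0: in=⊥ → ⊥ (no change)
  #2 pop 1: in=0 → 0 (no change)
  #3 pop 2: in=0 → 0 (was ⊥); enqueue [1]
  #4 pop 3: in=+ → − (was ⊥); enqueue [0]
  #5 pop 4: in=⊥ → + (no change)
  #6 pop 5: in=⊥ → 0 (no change)
  #7 pop 1: in=⊤ → ⊤ (was 0); enqueue []
  #8 pop 0: in=− → + (was ⊥); enqueue []

Fixpoint:
  val[0] = +
  val[1] = ⊤
  val[2] = 0
  val[3] = −
  val[4] = +
  val[5] = 0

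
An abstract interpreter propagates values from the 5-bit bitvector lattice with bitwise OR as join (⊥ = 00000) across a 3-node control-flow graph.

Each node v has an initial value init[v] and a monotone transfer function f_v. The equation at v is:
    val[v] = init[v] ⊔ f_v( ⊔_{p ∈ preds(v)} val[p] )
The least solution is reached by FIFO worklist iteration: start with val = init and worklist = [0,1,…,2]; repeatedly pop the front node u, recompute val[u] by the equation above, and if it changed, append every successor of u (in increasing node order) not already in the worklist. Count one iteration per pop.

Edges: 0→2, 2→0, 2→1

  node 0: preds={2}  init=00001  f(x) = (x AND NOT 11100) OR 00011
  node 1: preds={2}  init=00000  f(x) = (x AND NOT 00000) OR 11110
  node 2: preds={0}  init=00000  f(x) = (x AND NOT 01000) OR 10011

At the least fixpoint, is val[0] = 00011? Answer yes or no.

yes

Worklist (5 pops):
  #1 pop 0: in=00000 → 00011 (was 00001); enqueue []
  #2 pop 1: in=00000 → 11110 (was 00000); enqueue []
  #3 pop 2: in=00011 → 10011 (was 00000); enqueue [0,1]
  #4 pop 0: in=10011 → 00011 (no change)
  #5 pop 1: in=10011 → 11111 (was 11110); enqueue []

Fixpoint:
  val[0] = 00011
  val[1] = 11111
  val[2] = 10011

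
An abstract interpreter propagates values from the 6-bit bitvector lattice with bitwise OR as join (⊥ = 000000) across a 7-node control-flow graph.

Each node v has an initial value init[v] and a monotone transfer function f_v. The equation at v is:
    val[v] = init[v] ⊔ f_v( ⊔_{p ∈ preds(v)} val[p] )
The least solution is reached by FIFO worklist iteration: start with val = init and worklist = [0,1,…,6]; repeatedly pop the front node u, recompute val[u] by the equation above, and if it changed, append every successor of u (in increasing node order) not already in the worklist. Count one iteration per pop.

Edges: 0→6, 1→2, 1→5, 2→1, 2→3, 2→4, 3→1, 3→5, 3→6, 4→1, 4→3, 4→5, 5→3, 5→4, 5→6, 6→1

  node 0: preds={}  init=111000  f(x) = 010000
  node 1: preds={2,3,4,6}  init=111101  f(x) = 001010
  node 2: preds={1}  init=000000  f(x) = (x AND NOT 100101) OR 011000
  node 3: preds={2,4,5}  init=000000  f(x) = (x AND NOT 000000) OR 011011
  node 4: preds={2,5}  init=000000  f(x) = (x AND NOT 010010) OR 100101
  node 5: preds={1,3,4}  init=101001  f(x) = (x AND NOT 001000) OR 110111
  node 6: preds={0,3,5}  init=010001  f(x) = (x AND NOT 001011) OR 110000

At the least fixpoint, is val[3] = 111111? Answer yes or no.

yes

Iteration log — 13 steps:
  step 1. node 0  ⊔preds=000000  new=111000  stable
  step 2. node 1  ⊔preds=010001  new=111111  old=111101  +wl: 
  step 3. node 2  ⊔preds=111111  new=011010  old=000000  +wl: 1
  step 4. node 3  ⊔preds=111011  new=111011  old=000000  +wl: 
  step 5. node 4  ⊔preds=111011  new=101101  old=000000  +wl: 3
  step 6. node 5  ⊔preds=111111  new=111111  old=101001  +wl: 4
  step 7. node 6  ⊔preds=111111  new=110101  old=010001  +wl: 
  step 8. node 1  ⊔preds=111111  new=111111  stable
  step 9. node 3  ⊔preds=111111  new=111111  old=111011  +wl: 1,5,6
  step 10. node 4  ⊔preds=111111  new=101101  stable
  step 11. node 1  ⊔preds=111111  new=111111  stable
  step 12. node 5  ⊔preds=111111  new=111111  stable
  step 13. node 6  ⊔preds=111111  new=110101  stable

Least fixpoint reached:
  node 0: 111000
  node 1: 111111
  node 2: 011010
  node 3: 111111
  node 4: 101101
  node 5: 111111
  node 6: 110101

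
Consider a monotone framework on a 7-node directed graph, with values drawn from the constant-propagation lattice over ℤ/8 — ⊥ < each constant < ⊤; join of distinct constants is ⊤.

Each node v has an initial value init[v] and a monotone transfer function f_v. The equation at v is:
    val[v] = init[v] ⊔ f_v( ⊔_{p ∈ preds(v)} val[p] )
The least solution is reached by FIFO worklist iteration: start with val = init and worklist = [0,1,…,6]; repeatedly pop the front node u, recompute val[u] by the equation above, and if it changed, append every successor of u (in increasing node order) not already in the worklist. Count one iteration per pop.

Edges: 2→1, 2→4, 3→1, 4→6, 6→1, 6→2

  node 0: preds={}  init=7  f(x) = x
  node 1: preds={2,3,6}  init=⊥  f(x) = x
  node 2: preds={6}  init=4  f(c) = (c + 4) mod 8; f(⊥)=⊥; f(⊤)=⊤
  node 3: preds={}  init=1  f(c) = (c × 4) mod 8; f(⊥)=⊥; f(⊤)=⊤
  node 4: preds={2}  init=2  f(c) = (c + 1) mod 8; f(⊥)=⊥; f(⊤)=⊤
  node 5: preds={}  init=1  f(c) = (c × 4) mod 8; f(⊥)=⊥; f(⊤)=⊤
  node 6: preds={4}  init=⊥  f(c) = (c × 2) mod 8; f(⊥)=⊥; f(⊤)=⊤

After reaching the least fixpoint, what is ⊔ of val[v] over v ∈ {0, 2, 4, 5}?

Worklist (11 pops):
  #1 pop 0: in=⊥ → 7 (no change)
  #2 pop 1: in=⊤ → ⊤ (was ⊥); enqueue []
  #3 pop 2: in=⊥ → 4 (no change)
  #4 pop 3: in=⊥ → 1 (no change)
  #5 pop 4: in=4 → ⊤ (was 2); enqueue []
  #6 pop 5: in=⊥ → 1 (no change)
  #7 pop 6: in=⊤ → ⊤ (was ⊥); enqueue [1,2]
  #8 pop 1: in=⊤ → ⊤ (no change)
  #9 pop 2: in=⊤ → ⊤ (was 4); enqueue [1,4]
  #10 pop 1: in=⊤ → ⊤ (no change)
  #11 pop 4: in=⊤ → ⊤ (no change)

Fixpoint:
  val[0] = 7
  val[1] = ⊤
  val[2] = ⊤
  val[3] = 1
  val[4] = ⊤
  val[5] = 1
  val[6] = ⊤

⊤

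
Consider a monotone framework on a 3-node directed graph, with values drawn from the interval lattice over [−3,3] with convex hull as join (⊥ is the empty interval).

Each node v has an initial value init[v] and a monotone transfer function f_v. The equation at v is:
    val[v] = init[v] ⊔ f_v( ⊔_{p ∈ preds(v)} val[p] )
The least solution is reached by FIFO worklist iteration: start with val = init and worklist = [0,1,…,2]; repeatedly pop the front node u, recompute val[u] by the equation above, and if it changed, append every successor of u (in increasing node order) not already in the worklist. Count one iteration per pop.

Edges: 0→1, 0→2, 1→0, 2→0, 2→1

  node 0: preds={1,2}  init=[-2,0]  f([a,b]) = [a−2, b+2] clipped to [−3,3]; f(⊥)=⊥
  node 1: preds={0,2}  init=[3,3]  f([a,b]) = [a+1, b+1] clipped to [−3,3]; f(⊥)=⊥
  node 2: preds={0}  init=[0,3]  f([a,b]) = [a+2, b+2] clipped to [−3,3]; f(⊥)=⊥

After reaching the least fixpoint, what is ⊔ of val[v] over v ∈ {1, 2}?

Trace (8 dequeues):
  [1] u=0 | in [0,3] | out [-2,3] | prev [-2,0] | push {}
  [2] u=1 | in [-2,3] | out [-1,3] | prev [3,3] | push {0}
  [3] u=2 | in [-2,3] | out [0,3] | ==
  [4] u=0 | in [-1,3] | out [-3,3] | prev [-2,3] | push {1,2}
  [5] u=1 | in [-3,3] | out [-2,3] | prev [-1,3] | push {0}
  [6] u=2 | in [-3,3] | out [-1,3] | prev [0,3] | push {1}
  [7] u=0 | in [-2,3] | out [-3,3] | ==
  [8] u=1 | in [-3,3] | out [-2,3] | ==

Converged values:
  [0] [-3,3]
  [1] [-2,3]
  [2] [-1,3]

[-2,3]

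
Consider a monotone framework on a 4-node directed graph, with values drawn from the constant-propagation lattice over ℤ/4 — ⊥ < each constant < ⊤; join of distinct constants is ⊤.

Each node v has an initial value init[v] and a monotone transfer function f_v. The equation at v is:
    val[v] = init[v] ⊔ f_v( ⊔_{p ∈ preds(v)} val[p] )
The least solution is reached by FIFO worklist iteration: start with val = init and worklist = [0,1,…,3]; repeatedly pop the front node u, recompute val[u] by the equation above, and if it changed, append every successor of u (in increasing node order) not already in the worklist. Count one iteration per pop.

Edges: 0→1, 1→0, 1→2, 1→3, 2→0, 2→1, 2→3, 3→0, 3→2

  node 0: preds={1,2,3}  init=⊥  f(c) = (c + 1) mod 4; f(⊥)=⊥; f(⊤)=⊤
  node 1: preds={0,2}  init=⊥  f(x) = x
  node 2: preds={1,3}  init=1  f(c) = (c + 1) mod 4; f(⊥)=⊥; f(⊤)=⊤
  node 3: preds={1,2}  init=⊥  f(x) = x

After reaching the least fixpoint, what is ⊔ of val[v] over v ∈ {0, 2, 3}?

⊤

Worklist (7 pops):
  #1 pop 0: in=1 → 2 (was ⊥); enqueue []
  #2 pop 1: in=⊤ → ⊤ (was ⊥); enqueue [0]
  #3 pop 2: in=⊤ → ⊤ (was 1); enqueue [1]
  #4 pop 3: in=⊤ → ⊤ (was ⊥); enqueue [2]
  #5 pop 0: in=⊤ → ⊤ (was 2); enqueue []
  #6 pop 1: in=⊤ → ⊤ (no change)
  #7 pop 2: in=⊤ → ⊤ (no change)

Fixpoint:
  val[0] = ⊤
  val[1] = ⊤
  val[2] = ⊤
  val[3] = ⊤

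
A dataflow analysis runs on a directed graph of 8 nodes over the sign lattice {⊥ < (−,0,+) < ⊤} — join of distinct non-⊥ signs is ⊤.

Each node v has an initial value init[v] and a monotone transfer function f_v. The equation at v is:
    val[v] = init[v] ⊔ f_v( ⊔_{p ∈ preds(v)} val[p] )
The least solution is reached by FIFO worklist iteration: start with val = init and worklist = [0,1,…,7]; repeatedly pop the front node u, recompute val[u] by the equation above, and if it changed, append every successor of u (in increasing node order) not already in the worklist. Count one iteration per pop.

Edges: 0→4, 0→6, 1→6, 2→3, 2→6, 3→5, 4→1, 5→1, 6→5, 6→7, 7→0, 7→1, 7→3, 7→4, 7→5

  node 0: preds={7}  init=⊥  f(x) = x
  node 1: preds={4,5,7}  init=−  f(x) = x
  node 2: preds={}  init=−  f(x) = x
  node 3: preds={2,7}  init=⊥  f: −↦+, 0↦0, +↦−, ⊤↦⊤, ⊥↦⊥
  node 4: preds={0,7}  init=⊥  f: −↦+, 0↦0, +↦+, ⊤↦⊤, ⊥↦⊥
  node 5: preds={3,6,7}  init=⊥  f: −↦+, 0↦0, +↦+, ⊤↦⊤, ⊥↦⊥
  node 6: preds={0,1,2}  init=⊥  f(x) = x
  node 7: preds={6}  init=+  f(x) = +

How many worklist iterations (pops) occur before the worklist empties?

Iteration log — 10 steps:
  step 1. node 0  ⊔preds=+  new=+  old=⊥  +wl: 
  step 2. node 1  ⊔preds=+  new=⊤  old=−  +wl: 
  step 3. node 2  ⊔preds=⊥  new=−  stable
  step 4. node 3  ⊔preds=⊤  new=⊤  old=⊥  +wl: 
  step 5. node 4  ⊔preds=+  new=+  old=⊥  +wl: 1
  step 6. node 5  ⊔preds=⊤  new=⊤  old=⊥  +wl: 
  step 7. node 6  ⊔preds=⊤  new=⊤  old=⊥  +wl: 5
  step 8. node 7  ⊔preds=⊤  new=+  stable
  step 9. node 1  ⊔preds=⊤  new=⊤  stable
  step 10. node 5  ⊔preds=⊤  new=⊤  stable

Least fixpoint reached:
  node 0: +
  node 1: ⊤
  node 2: −
  node 3: ⊤
  node 4: +
  node 5: ⊤
  node 6: ⊤
  node 7: +

10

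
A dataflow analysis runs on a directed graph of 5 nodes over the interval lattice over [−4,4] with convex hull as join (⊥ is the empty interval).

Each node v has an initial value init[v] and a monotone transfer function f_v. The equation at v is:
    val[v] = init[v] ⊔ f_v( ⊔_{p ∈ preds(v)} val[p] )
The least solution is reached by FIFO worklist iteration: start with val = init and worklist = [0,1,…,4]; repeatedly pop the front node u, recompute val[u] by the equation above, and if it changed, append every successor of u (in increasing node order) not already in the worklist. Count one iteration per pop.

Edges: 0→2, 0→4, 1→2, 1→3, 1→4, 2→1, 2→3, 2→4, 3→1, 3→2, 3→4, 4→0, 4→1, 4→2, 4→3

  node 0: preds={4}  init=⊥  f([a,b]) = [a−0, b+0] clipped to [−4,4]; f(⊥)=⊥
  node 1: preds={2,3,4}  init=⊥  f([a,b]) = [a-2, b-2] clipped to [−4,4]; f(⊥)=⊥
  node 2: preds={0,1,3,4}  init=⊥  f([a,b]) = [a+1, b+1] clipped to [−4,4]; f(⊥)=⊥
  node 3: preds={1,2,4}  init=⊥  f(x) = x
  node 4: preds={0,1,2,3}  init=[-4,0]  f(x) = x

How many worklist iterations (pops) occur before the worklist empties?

Iteration log — 26 steps:
  step 1. node 0  ⊔preds=[-4,0]  new=[-4,0]  old=⊥  +wl: 
  step 2. node 1  ⊔preds=[-4,0]  new=[-4,-2]  old=⊥  +wl: 
  step 3. node 2  ⊔preds=[-4,0]  new=[-3,1]  old=⊥  +wl: 1
  step 4. node 3  ⊔preds=[-4,1]  new=[-4,1]  old=⊥  +wl: 2
  step 5. node 4  ⊔preds=[-4,1]  new=[-4,1]  old=[-4,0]  +wl: 0,3
  step 6. node 1  ⊔preds=[-4,1]  new=[-4,-1]  old=[-4,-2]  +wl: 4
  step 7. node 2  ⊔preds=[-4,1]  new=[-3,2]  old=[-3,1]  +wl: 1
  step 8. node 0  ⊔preds=[-4,1]  new=[-4,1]  old=[-4,0]  +wl: 2
  step 9. node 3  ⊔preds=[-4,2]  new=[-4,2]  old=[-4,1]  +wl: 
  step 10. node 4  ⊔preds=[-4,2]  new=[-4,2]  old=[-4,1]  +wl: 0,3
  step 11. node 1  ⊔preds=[-4,2]  new=[-4,0]  old=[-4,-1]  +wl: 4
  step 12. node 2  ⊔preds=[-4,2]  new=[-3,3]  old=[-3,2]  +wl: 1
  step 13. node 0  ⊔preds=[-4,2]  new=[-4,2]  old=[-4,1]  +wl: 2
  step 14. node 3  ⊔preds=[-4,3]  new=[-4,3]  old=[-4,2]  +wl: 
  step 15. node 4  ⊔preds=[-4,3]  new=[-4,3]  old=[-4,2]  +wl: 0,3
  step 16. node 1  ⊔preds=[-4,3]  new=[-4,1]  old=[-4,0]  +wl: 4
  step 17. node 2  ⊔preds=[-4,3]  new=[-3,4]  old=[-3,3]  +wl: 1
  step 18. node 0  ⊔preds=[-4,3]  new=[-4,3]  old=[-4,2]  +wl: 2
  step 19. node 3  ⊔preds=[-4,4]  new=[-4,4]  old=[-4,3]  +wl: 
  step 20. node 4  ⊔preds=[-4,4]  new=[-4,4]  old=[-4,3]  +wl: 0,3
  step 21. node 1  ⊔preds=[-4,4]  new=[-4,2]  old=[-4,1]  +wl: 4
  step 22. node 2  ⊔preds=[-4,4]  new=[-3,4]  stable
  step 23. node 0  ⊔preds=[-4,4]  new=[-4,4]  old=[-4,3]  +wl: 2
  step 24. node 3  ⊔preds=[-4,4]  new=[-4,4]  stable
  step 25. node 4  ⊔preds=[-4,4]  new=[-4,4]  stable
  step 26. node 2  ⊔preds=[-4,4]  new=[-3,4]  stable

Least fixpoint reached:
  node 0: [-4,4]
  node 1: [-4,2]
  node 2: [-3,4]
  node 3: [-4,4]
  node 4: [-4,4]

26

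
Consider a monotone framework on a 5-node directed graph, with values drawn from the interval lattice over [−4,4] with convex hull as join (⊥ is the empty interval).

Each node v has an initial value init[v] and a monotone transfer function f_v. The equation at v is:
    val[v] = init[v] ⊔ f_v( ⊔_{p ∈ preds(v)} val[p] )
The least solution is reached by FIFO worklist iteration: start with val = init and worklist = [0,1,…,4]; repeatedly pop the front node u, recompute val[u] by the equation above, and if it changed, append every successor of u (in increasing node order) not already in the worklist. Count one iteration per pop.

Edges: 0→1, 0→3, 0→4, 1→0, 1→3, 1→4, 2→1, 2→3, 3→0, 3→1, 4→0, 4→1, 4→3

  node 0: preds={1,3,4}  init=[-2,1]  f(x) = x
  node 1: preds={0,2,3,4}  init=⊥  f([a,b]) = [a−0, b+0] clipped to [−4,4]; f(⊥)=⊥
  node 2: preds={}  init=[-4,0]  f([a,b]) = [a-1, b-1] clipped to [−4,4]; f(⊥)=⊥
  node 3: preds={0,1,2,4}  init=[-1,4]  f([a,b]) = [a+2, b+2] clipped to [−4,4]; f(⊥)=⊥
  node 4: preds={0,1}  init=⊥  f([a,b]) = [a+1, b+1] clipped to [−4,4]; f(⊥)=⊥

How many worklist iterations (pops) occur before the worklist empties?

Worklist (9 pops):
  #1 pop 0: in=[-1,4] → [-2,4] (was [-2,1]); enqueue []
  #2 pop 1: in=[-4,4] → [-4,4] (was ⊥); enqueue [0]
  #3 pop 2: in=⊥ → [-4,0] (no change)
  #4 pop 3: in=[-4,4] → [-2,4] (was [-1,4]); enqueue [1]
  #5 pop 4: in=[-4,4] → [-3,4] (was ⊥); enqueue [3]
  #6 pop 0: in=[-4,4] → [-4,4] (was [-2,4]); enqueue [4]
  #7 pop 1: in=[-4,4] → [-4,4] (no change)
  #8 pop 3: in=[-4,4] → [-2,4] (no change)
  #9 pop 4: in=[-4,4] → [-3,4] (no change)

Fixpoint:
  val[0] = [-4,4]
  val[1] = [-4,4]
  val[2] = [-4,0]
  val[3] = [-2,4]
  val[4] = [-3,4]

9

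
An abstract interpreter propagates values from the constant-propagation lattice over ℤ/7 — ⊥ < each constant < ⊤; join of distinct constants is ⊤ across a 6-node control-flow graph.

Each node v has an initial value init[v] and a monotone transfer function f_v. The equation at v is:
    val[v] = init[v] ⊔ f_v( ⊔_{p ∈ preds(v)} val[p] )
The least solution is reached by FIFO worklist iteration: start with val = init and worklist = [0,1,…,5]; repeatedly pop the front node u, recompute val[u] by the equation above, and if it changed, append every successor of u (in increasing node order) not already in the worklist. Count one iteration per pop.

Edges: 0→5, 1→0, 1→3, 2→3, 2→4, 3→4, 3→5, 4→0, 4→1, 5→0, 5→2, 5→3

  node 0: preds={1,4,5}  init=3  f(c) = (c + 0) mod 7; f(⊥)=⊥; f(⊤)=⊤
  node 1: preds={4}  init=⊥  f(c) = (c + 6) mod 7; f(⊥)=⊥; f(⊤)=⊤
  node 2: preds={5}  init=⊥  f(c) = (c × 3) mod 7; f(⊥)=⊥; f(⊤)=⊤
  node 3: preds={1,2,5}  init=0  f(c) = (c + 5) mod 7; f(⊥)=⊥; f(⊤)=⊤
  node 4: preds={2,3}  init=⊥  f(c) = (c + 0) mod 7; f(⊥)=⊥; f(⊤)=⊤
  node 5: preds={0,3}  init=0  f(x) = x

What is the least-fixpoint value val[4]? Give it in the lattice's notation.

⊤

Iteration log — 12 steps:
  step 1. node 0  ⊔preds=0  new=⊤  old=3  +wl: 
  step 2. node 1  ⊔preds=⊥  new=⊥  stable
  step 3. node 2  ⊔preds=0  new=0  old=⊥  +wl: 
  step 4. node 3  ⊔preds=0  new=⊤  old=0  +wl: 
  step 5. node 4  ⊔preds=⊤  new=⊤  old=⊥  +wl: 0,1
  step 6. node 5  ⊔preds=⊤  new=⊤  old=0  +wl: 2,3
  step 7. node 0  ⊔preds=⊤  new=⊤  stable
  step 8. node 1  ⊔preds=⊤  new=⊤  old=⊥  +wl: 0
  step 9. node 2  ⊔preds=⊤  new=⊤  old=0  +wl: 4
  step 10. node 3  ⊔preds=⊤  new=⊤  stable
  step 11. node 0  ⊔preds=⊤  new=⊤  stable
  step 12. node 4  ⊔preds=⊤  new=⊤  stable

Least fixpoint reached:
  node 0: ⊤
  node 1: ⊤
  node 2: ⊤
  node 3: ⊤
  node 4: ⊤
  node 5: ⊤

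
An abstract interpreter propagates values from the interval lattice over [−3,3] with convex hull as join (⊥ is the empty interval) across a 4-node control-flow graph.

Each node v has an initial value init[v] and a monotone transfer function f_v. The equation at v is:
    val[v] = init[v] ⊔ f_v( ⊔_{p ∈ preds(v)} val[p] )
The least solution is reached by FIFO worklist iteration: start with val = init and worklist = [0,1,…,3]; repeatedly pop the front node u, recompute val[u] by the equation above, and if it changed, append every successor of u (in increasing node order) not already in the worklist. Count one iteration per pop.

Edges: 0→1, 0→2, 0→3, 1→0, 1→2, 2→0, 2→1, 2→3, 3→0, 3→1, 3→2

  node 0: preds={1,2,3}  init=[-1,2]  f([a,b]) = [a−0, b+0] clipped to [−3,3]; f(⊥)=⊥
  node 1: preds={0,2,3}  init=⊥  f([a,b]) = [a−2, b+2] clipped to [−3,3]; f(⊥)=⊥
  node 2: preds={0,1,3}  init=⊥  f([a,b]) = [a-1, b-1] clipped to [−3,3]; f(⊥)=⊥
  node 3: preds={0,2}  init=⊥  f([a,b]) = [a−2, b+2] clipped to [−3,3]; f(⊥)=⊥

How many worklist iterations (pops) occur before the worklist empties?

8

Iteration log — 8 steps:
  step 1. node 0  ⊔preds=⊥  new=[-1,2]  stable
  step 2. node 1  ⊔preds=[-1,2]  new=[-3,3]  old=⊥  +wl: 0
  step 3. node 2  ⊔preds=[-3,3]  new=[-3,2]  old=⊥  +wl: 1
  step 4. node 3  ⊔preds=[-3,2]  new=[-3,3]  old=⊥  +wl: 2
  step 5. node 0  ⊔preds=[-3,3]  new=[-3,3]  old=[-1,2]  +wl: 3
  step 6. node 1  ⊔preds=[-3,3]  new=[-3,3]  stable
  step 7. node 2  ⊔preds=[-3,3]  new=[-3,2]  stable
  step 8. node 3  ⊔preds=[-3,3]  new=[-3,3]  stable

Least fixpoint reached:
  node 0: [-3,3]
  node 1: [-3,3]
  node 2: [-3,2]
  node 3: [-3,3]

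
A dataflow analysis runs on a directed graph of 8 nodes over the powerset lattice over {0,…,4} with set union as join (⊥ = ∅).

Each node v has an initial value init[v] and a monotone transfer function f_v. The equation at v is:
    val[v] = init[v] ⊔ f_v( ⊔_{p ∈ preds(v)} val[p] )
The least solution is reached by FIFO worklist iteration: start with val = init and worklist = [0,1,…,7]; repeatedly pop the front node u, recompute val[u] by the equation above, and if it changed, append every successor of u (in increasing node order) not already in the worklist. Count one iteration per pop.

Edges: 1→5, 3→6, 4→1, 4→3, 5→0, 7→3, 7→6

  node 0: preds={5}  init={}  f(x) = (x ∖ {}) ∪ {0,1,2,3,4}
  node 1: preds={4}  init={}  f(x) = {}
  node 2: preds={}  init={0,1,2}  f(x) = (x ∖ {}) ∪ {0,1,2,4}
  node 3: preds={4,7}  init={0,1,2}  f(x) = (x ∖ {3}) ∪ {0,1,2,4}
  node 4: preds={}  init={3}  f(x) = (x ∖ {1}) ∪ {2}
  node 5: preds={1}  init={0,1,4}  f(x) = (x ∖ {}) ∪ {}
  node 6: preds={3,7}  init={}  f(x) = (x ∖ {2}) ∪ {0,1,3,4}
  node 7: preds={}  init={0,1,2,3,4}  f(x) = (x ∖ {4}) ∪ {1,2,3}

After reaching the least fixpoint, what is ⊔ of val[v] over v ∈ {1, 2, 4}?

Trace (10 dequeues):
  [1] u=0 | in {0,1,4} | out {0,1,2,3,4} | prev {} | push {}
  [2] u=1 | in {3} | out {} | ==
  [3] u=2 | in {} | out {0,1,2,4} | prev {0,1,2} | push {}
  [4] u=3 | in {0,1,2,3,4} | out {0,1,2,4} | prev {0,1,2} | push {}
  [5] u=4 | in {} | out {2,3} | prev {3} | push {1,3}
  [6] u=5 | in {} | out {0,1,4} | ==
  [7] u=6 | in {0,1,2,3,4} | out {0,1,3,4} | prev {} | push {}
  [8] u=7 | in {} | out {0,1,2,3,4} | ==
  [9] u=1 | in {2,3} | out {} | ==
  [10] u=3 | in {0,1,2,3,4} | out {0,1,2,4} | ==

Converged values:
  [0] {0,1,2,3,4}
  [1] {}
  [2] {0,1,2,4}
  [3] {0,1,2,4}
  [4] {2,3}
  [5] {0,1,4}
  [6] {0,1,3,4}
  [7] {0,1,2,3,4}

{0,1,2,3,4}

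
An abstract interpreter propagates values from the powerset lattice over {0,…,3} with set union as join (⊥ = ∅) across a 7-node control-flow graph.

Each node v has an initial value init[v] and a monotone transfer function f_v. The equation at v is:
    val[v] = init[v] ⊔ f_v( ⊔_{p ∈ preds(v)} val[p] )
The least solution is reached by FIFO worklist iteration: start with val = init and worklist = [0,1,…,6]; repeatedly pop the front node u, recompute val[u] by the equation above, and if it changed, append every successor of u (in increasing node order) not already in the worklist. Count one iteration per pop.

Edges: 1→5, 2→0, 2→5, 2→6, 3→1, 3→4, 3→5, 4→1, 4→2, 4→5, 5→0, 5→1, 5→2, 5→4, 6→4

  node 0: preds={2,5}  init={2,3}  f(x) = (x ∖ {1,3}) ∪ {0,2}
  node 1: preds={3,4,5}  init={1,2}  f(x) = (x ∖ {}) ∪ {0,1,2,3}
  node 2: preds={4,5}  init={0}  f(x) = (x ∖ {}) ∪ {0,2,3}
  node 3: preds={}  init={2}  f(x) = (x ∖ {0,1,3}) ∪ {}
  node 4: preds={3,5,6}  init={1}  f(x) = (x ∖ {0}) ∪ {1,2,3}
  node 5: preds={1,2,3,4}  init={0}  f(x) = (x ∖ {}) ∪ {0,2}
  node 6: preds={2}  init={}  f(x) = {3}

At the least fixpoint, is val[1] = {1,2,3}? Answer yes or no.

Worklist (11 pops):
  #1 pop 0: in={0} → {0,2,3} (was {2,3}); enqueue []
  #2 pop 1: in={0,1,2} → {0,1,2,3} (was {1,2}); enqueue []
  #3 pop 2: in={0,1} → {0,1,2,3} (was {0}); enqueue [0]
  #4 pop 3: in={} → {2} (no change)
  #5 pop 4: in={0,2} → {1,2,3} (was {1}); enqueue [1,2]
  #6 pop 5: in={0,1,2,3} → {0,1,2,3} (was {0}); enqueue [4]
  #7 pop 6: in={0,1,2,3} → {3} (was {}); enqueue []
  #8 pop 0: in={0,1,2,3} → {0,2,3} (no change)
  #9 pop 1: in={0,1,2,3} → {0,1,2,3} (no change)
  #10 pop 2: in={0,1,2,3} → {0,1,2,3} (no change)
  #11 pop 4: in={0,1,2,3} → {1,2,3} (no change)

Fixpoint:
  val[0] = {0,2,3}
  val[1] = {0,1,2,3}
  val[2] = {0,1,2,3}
  val[3] = {2}
  val[4] = {1,2,3}
  val[5] = {0,1,2,3}
  val[6] = {3}

no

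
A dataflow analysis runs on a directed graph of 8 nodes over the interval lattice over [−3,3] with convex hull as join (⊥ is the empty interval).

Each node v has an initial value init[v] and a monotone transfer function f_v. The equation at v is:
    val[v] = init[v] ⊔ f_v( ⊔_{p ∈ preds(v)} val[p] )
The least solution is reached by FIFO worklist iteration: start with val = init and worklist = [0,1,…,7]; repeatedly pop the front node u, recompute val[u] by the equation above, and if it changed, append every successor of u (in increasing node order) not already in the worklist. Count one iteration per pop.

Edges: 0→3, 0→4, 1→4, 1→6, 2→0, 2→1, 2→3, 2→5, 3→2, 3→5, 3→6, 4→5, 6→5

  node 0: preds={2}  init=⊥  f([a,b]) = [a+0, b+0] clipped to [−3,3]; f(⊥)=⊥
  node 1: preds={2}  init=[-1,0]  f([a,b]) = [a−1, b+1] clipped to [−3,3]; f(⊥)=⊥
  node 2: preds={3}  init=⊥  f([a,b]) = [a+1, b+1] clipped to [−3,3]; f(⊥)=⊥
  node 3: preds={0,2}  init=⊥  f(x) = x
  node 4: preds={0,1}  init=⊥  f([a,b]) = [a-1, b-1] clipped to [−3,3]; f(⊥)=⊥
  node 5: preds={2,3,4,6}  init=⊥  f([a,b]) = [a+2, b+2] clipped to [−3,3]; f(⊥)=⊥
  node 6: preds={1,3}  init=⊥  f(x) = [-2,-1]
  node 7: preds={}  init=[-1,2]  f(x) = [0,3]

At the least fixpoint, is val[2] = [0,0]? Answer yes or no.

Trace (9 dequeues):
  [1] u=0 | in ⊥ | out ⊥ | ==
  [2] u=1 | in ⊥ | out [-1,0] | ==
  [3] u=2 | in ⊥ | out ⊥ | ==
  [4] u=3 | in ⊥ | out ⊥ | ==
  [5] u=4 | in [-1,0] | out [-2,-1] | prev ⊥ | push {}
  [6] u=5 | in [-2,-1] | out [0,1] | prev ⊥ | push {}
  [7] u=6 | in [-1,0] | out [-2,-1] | prev ⊥ | push {5}
  [8] u=7 | in ⊥ | out [-1,3] | prev [-1,2] | push {}
  [9] u=5 | in [-2,-1] | out [0,1] | ==

Converged values:
  [0] ⊥
  [1] [-1,0]
  [2] ⊥
  [3] ⊥
  [4] [-2,-1]
  [5] [0,1]
  [6] [-2,-1]
  [7] [-1,3]

no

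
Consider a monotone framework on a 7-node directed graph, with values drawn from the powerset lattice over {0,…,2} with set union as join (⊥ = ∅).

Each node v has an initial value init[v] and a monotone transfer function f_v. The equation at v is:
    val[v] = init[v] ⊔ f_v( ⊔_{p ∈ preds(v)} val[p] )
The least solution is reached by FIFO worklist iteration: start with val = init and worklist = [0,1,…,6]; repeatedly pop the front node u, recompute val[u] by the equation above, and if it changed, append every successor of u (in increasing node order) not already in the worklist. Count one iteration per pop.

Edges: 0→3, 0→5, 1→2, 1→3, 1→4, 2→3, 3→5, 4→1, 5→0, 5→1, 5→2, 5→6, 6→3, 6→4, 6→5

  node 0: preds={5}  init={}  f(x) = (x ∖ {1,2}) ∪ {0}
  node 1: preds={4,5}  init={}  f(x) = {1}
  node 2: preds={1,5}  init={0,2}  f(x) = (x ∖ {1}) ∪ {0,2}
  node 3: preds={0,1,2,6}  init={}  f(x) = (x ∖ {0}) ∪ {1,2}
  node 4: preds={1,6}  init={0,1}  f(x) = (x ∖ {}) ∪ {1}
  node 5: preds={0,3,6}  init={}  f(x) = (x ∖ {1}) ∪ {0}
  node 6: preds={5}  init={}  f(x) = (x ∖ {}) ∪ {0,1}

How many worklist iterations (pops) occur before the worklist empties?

14

Worklist (14 pops):
  #1 pop 0: in={} → {0} (was {}); enqueue []
  #2 pop 1: in={0,1} → {1} (was {}); enqueue []
  #3 pop 2: in={1} → {0,2} (no change)
  #4 pop 3: in={0,1,2} → {1,2} (was {}); enqueue []
  #5 pop 4: in={1} → {0,1} (no change)
  #6 pop 5: in={0,1,2} → {0,2} (was {}); enqueue [0,1,2]
  #7 pop 6: in={0,2} → {0,1,2} (was {}); enqueue [3,4,5]
  #8 pop 0: in={0,2} → {0} (no change)
  #9 pop 1: in={0,1,2} → {1} (no change)
  #10 pop 2: in={0,1,2} → {0,2} (no change)
  #11 pop 3: in={0,1,2} → {1,2} (no change)
  #12 pop 4: in={0,1,2} → {0,1,2} (was {0,1}); enqueue [1]
  #13 pop 5: in={0,1,2} → {0,2} (no change)
  #14 pop 1: in={0,1,2} → {1} (no change)

Fixpoint:
  val[0] = {0}
  val[1] = {1}
  val[2] = {0,2}
  val[3] = {1,2}
  val[4] = {0,1,2}
  val[5] = {0,2}
  val[6] = {0,1,2}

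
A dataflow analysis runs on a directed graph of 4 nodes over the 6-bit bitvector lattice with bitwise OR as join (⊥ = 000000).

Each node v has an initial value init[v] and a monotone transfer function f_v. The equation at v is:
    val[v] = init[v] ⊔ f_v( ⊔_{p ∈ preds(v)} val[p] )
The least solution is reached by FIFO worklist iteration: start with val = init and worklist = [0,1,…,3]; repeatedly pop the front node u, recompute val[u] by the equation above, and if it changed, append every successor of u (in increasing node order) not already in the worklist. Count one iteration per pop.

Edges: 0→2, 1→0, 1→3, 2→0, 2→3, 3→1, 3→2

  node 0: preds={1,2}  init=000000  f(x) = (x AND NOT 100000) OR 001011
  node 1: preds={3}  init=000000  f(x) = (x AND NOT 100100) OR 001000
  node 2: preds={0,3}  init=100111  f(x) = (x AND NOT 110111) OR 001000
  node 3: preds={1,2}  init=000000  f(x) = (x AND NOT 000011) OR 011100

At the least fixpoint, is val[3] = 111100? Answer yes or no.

Trace (10 dequeues):
  [1] u=0 | in 100111 | out 001111 | prev 000000 | push {}
  [2] u=1 | in 000000 | out 001000 | prev 000000 | push {0}
  [3] u=2 | in 001111 | out 101111 | prev 100111 | push {}
  [4] u=3 | in 101111 | out 111100 | prev 000000 | push {1,2}
  [5] u=0 | in 101111 | out 001111 | ==
  [6] u=1 | in 111100 | out 011000 | prev 001000 | push {0,3}
  [7] u=2 | in 111111 | out 101111 | ==
  [8] u=0 | in 111111 | out 011111 | prev 001111 | push {2}
  [9] u=3 | in 111111 | out 111100 | ==
  [10] u=2 | in 111111 | out 101111 | ==

Converged values:
  [0] 011111
  [1] 011000
  [2] 101111
  [3] 111100

yes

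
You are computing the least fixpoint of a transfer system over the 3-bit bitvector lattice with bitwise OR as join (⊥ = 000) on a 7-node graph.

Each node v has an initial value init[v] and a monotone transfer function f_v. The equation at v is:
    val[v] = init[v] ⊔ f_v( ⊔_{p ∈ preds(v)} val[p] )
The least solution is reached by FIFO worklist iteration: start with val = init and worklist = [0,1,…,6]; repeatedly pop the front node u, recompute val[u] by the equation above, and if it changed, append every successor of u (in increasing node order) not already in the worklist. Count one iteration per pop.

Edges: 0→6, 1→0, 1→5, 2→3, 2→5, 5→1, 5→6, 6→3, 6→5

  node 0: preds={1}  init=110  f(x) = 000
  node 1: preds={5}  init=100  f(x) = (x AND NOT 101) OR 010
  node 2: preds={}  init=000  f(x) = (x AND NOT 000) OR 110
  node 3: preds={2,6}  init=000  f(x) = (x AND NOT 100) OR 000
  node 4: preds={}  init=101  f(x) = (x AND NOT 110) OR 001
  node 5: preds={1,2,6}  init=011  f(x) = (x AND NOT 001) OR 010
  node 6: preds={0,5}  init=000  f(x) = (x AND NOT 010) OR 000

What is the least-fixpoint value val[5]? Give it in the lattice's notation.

Trace (11 dequeues):
  [1] u=0 | in 100 | out 110 | ==
  [2] u=1 | in 011 | out 110 | prev 100 | push {0}
  [3] u=2 | in 000 | out 110 | prev 000 | push {}
  [4] u=3 | in 110 | out 010 | prev 000 | push {}
  [5] u=4 | in 000 | out 101 | ==
  [6] u=5 | in 110 | out 111 | prev 011 | push {1}
  [7] u=6 | in 111 | out 101 | prev 000 | push {3,5}
  [8] u=0 | in 110 | out 110 | ==
  [9] u=1 | in 111 | out 110 | ==
  [10] u=3 | in 111 | out 011 | prev 010 | push {}
  [11] u=5 | in 111 | out 111 | ==

Converged values:
  [0] 110
  [1] 110
  [2] 110
  [3] 011
  [4] 101
  [5] 111
  [6] 101

111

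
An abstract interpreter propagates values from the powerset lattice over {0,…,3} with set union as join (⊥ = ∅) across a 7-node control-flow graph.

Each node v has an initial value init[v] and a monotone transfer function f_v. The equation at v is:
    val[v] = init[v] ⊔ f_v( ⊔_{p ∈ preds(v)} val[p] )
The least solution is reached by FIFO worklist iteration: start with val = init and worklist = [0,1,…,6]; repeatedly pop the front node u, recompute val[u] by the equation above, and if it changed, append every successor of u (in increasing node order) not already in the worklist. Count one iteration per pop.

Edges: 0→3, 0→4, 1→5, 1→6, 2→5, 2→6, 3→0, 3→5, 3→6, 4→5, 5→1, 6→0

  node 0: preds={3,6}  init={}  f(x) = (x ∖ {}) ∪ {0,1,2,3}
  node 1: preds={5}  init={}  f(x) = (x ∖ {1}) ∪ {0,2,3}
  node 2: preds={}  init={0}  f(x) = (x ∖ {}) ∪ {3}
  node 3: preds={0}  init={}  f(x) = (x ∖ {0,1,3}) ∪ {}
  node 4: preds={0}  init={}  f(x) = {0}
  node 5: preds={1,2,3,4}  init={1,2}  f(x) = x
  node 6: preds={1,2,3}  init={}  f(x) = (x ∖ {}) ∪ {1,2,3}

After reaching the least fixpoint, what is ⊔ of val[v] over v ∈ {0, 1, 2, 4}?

{0,1,2,3}

Worklist (9 pops):
  #1 pop 0: in={} → {0,1,2,3} (was {}); enqueue []
  #2 pop 1: in={1,2} → {0,2,3} (was {}); enqueue []
  #3 pop 2: in={} → {0,3} (was {0}); enqueue []
  #4 pop 3: in={0,1,2,3} → {2} (was {}); enqueue [0]
  #5 pop 4: in={0,1,2,3} → {0} (was {}); enqueue []
  #6 pop 5: in={0,2,3} → {0,1,2,3} (was {1,2}); enqueue [1]
  #7 pop 6: in={0,2,3} → {0,1,2,3} (was {}); enqueue []
  #8 pop 0: in={0,1,2,3} → {0,1,2,3} (no change)
  #9 pop 1: in={0,1,2,3} → {0,2,3} (no change)

Fixpoint:
  val[0] = {0,1,2,3}
  val[1] = {0,2,3}
  val[2] = {0,3}
  val[3] = {2}
  val[4] = {0}
  val[5] = {0,1,2,3}
  val[6] = {0,1,2,3}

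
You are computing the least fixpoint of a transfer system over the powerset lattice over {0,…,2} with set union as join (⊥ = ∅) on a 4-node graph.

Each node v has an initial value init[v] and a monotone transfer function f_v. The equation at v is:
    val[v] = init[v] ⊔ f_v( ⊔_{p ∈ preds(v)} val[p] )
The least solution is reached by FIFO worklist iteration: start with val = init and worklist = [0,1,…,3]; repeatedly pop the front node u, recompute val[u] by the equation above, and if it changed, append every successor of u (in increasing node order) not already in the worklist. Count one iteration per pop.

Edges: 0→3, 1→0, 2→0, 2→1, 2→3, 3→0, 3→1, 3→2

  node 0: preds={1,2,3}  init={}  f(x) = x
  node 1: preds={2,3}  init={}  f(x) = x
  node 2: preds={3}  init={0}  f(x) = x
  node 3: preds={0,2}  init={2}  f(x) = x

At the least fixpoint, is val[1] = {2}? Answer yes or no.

no

Trace (7 dequeues):
  [1] u=0 | in {0,2} | out {0,2} | prev {} | push {}
  [2] u=1 | in {0,2} | out {0,2} | prev {} | push {0}
  [3] u=2 | in {2} | out {0,2} | prev {0} | push {1}
  [4] u=3 | in {0,2} | out {0,2} | prev {2} | push {2}
  [5] u=0 | in {0,2} | out {0,2} | ==
  [6] u=1 | in {0,2} | out {0,2} | ==
  [7] u=2 | in {0,2} | out {0,2} | ==

Converged values:
  [0] {0,2}
  [1] {0,2}
  [2] {0,2}
  [3] {0,2}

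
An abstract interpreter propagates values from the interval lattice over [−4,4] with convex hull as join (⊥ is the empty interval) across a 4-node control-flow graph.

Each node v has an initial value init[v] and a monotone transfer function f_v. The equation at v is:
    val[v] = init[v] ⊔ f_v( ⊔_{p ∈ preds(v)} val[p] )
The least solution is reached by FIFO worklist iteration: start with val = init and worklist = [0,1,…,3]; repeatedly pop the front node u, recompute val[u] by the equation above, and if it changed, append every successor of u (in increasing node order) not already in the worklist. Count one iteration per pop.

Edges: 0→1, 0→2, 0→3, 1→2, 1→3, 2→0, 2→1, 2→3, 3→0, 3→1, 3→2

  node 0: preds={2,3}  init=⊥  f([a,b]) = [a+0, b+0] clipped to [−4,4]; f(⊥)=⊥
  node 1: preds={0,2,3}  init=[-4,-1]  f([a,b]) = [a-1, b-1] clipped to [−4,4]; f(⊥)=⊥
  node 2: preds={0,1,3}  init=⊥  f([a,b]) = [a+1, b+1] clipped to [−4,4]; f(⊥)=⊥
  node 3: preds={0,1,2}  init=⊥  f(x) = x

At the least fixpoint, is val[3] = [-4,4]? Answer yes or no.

yes

Iteration log — 24 steps:
  step 1. node 0  ⊔preds=⊥  new=⊥  stable
  step 2. node 1  ⊔preds=⊥  new=[-4,-1]  stable
  step 3. node 2  ⊔preds=[-4,-1]  new=[-3,0]  old=⊥  +wl: 0,1
  step 4. node 3  ⊔preds=[-4,0]  new=[-4,0]  old=⊥  +wl: 2
  step 5. node 0  ⊔preds=[-4,0]  new=[-4,0]  old=⊥  +wl: 3
  step 6. node 1  ⊔preds=[-4,0]  new=[-4,-1]  stable
  step 7. node 2  ⊔preds=[-4,0]  new=[-3,1]  old=[-3,0]  +wl: 0,1
  step 8. node 3  ⊔preds=[-4,1]  new=[-4,1]  old=[-4,0]  +wl: 2
  step 9. node 0  ⊔preds=[-4,1]  new=[-4,1]  old=[-4,0]  +wl: 3
  step 10. node 1  ⊔preds=[-4,1]  new=[-4,0]  old=[-4,-1]  +wl: 
  step 11. node 2  ⊔preds=[-4,1]  new=[-3,2]  old=[-3,1]  +wl: 0,1
  step 12. node 3  ⊔preds=[-4,2]  new=[-4,2]  old=[-4,1]  +wl: 2
  step 13. node 0  ⊔preds=[-4,2]  new=[-4,2]  old=[-4,1]  +wl: 3
  step 14. node 1  ⊔preds=[-4,2]  new=[-4,1]  old=[-4,0]  +wl: 
  step 15. node 2  ⊔preds=[-4,2]  new=[-3,3]  old=[-3,2]  +wl: 0,1
  step 16. node 3  ⊔preds=[-4,3]  new=[-4,3]  old=[-4,2]  +wl: 2
  step 17. node 0  ⊔preds=[-4,3]  new=[-4,3]  old=[-4,2]  +wl: 3
  step 18. node 1  ⊔preds=[-4,3]  new=[-4,2]  old=[-4,1]  +wl: 
  step 19. node 2  ⊔preds=[-4,3]  new=[-3,4]  old=[-3,3]  +wl: 0,1
  step 20. node 3  ⊔preds=[-4,4]  new=[-4,4]  old=[-4,3]  +wl: 2
  step 21. node 0  ⊔preds=[-4,4]  new=[-4,4]  old=[-4,3]  +wl: 3
  step 22. node 1  ⊔preds=[-4,4]  new=[-4,3]  old=[-4,2]  +wl: 
  step 23. node 2  ⊔preds=[-4,4]  new=[-3,4]  stable
  step 24. node 3  ⊔preds=[-4,4]  new=[-4,4]  stable

Least fixpoint reached:
  node 0: [-4,4]
  node 1: [-4,3]
  node 2: [-3,4]
  node 3: [-4,4]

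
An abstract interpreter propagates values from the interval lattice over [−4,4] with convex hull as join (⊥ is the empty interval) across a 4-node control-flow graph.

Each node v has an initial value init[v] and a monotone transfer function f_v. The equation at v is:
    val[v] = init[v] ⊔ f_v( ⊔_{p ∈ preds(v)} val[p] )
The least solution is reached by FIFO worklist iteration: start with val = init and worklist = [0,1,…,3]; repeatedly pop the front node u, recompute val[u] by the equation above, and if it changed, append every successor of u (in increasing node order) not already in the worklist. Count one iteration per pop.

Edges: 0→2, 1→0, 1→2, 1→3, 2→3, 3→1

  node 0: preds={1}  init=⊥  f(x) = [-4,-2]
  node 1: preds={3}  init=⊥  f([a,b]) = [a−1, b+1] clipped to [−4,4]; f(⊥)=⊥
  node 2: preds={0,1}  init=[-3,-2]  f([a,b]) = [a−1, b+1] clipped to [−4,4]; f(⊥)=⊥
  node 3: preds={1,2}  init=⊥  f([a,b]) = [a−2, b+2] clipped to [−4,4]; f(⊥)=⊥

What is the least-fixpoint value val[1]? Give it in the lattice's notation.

[-4,4]

Iteration log — 12 steps:
  step 1. node 0  ⊔preds=⊥  new=[-4,-2]  old=⊥  +wl: 
  step 2. node 1  ⊔preds=⊥  new=⊥  stable
  step 3. node 2  ⊔preds=[-4,-2]  new=[-4,-1]  old=[-3,-2]  +wl: 
  step 4. node 3  ⊔preds=[-4,-1]  new=[-4,1]  old=⊥  +wl: 1
  step 5. node 1  ⊔preds=[-4,1]  new=[-4,2]  old=⊥  +wl: 0,2,3
  step 6. node 0  ⊔preds=[-4,2]  new=[-4,-2]  stable
  step 7. node 2  ⊔preds=[-4,2]  new=[-4,3]  old=[-4,-1]  +wl: 
  step 8. node 3  ⊔preds=[-4,3]  new=[-4,4]  old=[-4,1]  +wl: 1
  step 9. node 1  ⊔preds=[-4,4]  new=[-4,4]  old=[-4,2]  +wl: 0,2,3
  step 10. node 0  ⊔preds=[-4,4]  new=[-4,-2]  stable
  step 11. node 2  ⊔preds=[-4,4]  new=[-4,4]  old=[-4,3]  +wl: 
  step 12. node 3  ⊔preds=[-4,4]  new=[-4,4]  stable

Least fixpoint reached:
  node 0: [-4,-2]
  node 1: [-4,4]
  node 2: [-4,4]
  node 3: [-4,4]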